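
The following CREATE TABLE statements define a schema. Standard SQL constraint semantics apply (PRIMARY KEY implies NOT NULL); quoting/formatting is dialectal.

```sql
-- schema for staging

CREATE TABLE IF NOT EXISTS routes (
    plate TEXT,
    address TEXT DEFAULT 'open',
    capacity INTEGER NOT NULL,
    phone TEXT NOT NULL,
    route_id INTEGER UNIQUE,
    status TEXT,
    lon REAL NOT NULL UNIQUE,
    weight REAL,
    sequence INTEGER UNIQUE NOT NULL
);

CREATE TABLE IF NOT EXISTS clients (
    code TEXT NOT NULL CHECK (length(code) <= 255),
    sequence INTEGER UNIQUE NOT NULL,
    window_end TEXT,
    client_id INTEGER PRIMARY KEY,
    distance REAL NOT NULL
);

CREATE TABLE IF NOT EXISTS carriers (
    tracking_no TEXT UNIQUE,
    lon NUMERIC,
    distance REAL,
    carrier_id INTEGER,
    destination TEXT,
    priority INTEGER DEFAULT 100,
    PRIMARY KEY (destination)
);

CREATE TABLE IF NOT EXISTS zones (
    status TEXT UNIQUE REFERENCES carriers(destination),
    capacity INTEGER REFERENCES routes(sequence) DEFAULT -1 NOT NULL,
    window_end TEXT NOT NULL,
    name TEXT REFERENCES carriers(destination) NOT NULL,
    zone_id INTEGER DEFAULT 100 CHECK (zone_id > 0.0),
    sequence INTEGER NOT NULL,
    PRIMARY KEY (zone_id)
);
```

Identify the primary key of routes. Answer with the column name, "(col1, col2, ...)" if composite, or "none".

none

No column is declared PRIMARY KEY inline, and there is no table-level PRIMARY KEY clause in routes.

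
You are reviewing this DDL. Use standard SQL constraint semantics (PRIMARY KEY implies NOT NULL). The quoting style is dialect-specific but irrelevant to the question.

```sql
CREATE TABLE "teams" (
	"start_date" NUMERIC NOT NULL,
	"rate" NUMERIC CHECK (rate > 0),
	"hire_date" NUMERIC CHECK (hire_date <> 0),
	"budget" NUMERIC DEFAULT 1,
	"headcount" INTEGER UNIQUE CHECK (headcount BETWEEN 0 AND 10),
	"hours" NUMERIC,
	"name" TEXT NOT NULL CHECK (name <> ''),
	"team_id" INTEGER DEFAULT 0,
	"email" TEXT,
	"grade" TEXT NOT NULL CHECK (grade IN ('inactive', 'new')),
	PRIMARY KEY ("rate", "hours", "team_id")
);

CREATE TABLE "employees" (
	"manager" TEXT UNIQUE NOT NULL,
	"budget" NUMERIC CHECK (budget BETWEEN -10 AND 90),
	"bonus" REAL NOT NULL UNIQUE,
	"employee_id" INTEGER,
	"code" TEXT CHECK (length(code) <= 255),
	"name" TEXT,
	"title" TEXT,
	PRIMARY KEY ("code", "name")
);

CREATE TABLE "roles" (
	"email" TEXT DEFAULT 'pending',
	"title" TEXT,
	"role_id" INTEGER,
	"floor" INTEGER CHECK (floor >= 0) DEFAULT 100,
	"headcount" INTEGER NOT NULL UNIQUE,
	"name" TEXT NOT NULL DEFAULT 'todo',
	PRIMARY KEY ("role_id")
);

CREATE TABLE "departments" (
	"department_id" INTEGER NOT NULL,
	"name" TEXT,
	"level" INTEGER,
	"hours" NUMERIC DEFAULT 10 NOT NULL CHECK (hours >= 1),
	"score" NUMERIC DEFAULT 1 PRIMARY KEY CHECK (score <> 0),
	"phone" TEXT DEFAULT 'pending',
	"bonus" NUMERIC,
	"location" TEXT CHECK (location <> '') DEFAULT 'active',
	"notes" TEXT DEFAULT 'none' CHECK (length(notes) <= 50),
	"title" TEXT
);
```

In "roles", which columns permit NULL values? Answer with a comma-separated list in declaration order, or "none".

email, title, floor

- email: DEFAULT only fills an omitted column; an explicit NULL is still allowed → nullable.
- title: no NOT NULL constraint applies → nullable.
- role_id: part of the PRIMARY KEY, which implies NOT NULL → not nullable.
- floor: CHECK does not forbid NULL (a CHECK constraint passes when its expression is NULL) → nullable.
- headcount: declared NOT NULL → not nullable.
- name: declared NOT NULL → not nullable.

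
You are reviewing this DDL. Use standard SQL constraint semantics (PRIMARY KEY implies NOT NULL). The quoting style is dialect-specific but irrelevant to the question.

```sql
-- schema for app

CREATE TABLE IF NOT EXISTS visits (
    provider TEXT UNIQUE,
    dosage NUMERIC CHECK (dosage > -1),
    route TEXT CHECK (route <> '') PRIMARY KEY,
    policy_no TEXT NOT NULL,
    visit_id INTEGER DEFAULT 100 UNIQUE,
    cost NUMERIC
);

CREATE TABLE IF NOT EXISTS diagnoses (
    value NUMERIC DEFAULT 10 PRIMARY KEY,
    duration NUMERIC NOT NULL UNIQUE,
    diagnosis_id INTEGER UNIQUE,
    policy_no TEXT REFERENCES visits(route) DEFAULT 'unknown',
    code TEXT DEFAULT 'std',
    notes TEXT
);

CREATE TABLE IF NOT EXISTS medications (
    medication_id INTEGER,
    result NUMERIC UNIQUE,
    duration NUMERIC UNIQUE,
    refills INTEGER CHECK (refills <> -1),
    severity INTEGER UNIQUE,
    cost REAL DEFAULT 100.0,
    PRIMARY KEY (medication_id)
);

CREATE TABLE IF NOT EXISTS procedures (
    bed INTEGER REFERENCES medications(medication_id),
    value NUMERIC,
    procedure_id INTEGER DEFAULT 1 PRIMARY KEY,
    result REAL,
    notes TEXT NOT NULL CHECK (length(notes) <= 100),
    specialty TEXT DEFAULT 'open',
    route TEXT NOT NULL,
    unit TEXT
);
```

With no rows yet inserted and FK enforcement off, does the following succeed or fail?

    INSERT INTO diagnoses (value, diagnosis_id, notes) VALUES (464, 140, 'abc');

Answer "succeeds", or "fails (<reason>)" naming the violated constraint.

fails (NOT NULL on duration)

duration is omitted from the column list and has no DEFAULT, so it would receive NULL.
But duration is declared NOT NULL.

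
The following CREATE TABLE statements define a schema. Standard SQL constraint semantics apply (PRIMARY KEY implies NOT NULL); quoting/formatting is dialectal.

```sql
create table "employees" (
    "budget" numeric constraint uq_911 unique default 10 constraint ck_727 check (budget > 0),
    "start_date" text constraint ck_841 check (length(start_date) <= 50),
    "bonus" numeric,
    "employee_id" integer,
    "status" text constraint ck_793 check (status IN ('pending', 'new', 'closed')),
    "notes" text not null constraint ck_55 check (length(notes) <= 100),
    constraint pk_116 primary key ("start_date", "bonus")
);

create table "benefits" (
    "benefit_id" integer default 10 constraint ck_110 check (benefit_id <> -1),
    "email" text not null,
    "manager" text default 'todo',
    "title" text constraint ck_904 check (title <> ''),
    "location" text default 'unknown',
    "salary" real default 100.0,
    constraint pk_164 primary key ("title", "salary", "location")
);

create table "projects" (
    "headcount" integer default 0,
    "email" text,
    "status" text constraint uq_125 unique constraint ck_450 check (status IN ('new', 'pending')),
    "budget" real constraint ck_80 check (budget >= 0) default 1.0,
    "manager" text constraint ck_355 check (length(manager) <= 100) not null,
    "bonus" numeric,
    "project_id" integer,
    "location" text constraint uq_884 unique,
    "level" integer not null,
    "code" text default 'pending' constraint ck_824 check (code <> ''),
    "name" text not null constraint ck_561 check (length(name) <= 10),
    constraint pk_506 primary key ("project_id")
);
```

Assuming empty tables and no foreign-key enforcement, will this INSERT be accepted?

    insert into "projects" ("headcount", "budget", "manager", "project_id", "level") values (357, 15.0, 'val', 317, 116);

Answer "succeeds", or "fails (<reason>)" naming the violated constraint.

fails (NOT NULL on name)

name is omitted from the column list and has no DEFAULT, so it would receive NULL.
But name is declared NOT NULL.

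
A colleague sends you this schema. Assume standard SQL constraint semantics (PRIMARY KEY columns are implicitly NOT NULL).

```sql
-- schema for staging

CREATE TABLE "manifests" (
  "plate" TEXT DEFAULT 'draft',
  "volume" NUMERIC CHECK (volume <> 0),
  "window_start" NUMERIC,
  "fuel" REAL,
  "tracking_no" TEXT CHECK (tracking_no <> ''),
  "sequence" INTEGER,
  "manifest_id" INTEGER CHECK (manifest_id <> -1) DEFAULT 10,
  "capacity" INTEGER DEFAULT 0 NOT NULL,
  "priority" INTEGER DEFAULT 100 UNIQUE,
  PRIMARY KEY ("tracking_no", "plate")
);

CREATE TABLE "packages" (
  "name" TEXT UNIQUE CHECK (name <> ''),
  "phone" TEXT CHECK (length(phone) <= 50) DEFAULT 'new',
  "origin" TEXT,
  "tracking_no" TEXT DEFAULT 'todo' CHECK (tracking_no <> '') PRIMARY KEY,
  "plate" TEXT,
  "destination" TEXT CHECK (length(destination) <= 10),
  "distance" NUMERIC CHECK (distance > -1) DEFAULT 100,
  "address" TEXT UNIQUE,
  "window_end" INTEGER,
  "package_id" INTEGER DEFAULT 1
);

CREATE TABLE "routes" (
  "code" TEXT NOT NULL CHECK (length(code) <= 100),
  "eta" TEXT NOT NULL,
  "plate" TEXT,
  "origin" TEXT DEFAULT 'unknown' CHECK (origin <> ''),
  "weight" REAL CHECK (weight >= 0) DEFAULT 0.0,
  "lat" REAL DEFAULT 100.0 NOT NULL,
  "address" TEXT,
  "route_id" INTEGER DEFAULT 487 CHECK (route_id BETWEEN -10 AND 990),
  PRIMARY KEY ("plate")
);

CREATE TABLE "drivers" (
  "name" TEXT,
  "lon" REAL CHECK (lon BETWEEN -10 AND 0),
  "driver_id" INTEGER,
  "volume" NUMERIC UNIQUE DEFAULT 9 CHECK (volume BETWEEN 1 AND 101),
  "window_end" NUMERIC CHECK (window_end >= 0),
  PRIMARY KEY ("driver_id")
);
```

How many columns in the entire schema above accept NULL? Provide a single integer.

manifests: 6 nullable (volume, window_start, fuel, sequence, manifest_id, priority — PK (tracking_no, plate) and explicit NOT NULL columns excluded).
packages: 9 nullable (name, phone, origin, plate, destination, distance, address, window_end, package_id — PK (tracking_no) and explicit NOT NULL columns excluded).
routes: 4 nullable (origin, weight, address, route_id — PK (plate) and explicit NOT NULL columns excluded).
drivers: 4 nullable (name, lon, volume, window_end — PK (driver_id) and explicit NOT NULL columns excluded).
Total: 6 + 9 + 4 + 4 = 23.

23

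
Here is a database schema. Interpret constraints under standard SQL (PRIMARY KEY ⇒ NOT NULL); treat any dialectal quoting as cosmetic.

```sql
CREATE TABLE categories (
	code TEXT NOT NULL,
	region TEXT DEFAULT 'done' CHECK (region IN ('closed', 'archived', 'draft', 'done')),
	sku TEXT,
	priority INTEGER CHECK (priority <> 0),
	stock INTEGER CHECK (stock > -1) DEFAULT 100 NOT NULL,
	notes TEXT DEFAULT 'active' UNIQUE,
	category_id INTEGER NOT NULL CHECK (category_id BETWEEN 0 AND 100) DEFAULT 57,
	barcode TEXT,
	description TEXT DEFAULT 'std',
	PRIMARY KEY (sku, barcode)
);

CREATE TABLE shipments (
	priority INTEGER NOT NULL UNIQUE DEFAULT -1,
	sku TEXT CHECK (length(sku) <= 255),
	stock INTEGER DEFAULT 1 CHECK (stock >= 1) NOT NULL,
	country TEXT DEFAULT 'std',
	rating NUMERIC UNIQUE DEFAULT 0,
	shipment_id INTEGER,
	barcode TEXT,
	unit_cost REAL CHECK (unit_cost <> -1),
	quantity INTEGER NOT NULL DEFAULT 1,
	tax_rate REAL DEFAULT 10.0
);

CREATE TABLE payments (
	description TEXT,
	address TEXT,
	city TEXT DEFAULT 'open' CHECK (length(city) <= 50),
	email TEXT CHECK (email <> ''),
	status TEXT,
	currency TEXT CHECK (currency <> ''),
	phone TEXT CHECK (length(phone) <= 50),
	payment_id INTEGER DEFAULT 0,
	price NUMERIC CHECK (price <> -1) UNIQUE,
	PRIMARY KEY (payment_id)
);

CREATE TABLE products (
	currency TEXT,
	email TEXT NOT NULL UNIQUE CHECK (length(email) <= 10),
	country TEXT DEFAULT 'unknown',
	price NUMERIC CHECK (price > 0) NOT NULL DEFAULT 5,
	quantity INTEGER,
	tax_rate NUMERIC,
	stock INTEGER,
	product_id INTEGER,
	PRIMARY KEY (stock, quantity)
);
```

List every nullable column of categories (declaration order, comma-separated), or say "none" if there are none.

region, priority, notes, description

- code: declared NOT NULL → not nullable.
- region: CHECK does not forbid NULL (a CHECK constraint passes when its expression is NULL) → nullable.
- sku: part of the PRIMARY KEY, which implies NOT NULL → not nullable.
- priority: CHECK does not forbid NULL (a CHECK constraint passes when its expression is NULL) → nullable.
- stock: declared NOT NULL → not nullable.
- notes: UNIQUE does not imply NOT NULL → nullable.
- category_id: declared NOT NULL → not nullable.
- barcode: part of the PRIMARY KEY, which implies NOT NULL → not nullable.
- description: DEFAULT only fills an omitted column; an explicit NULL is still allowed → nullable.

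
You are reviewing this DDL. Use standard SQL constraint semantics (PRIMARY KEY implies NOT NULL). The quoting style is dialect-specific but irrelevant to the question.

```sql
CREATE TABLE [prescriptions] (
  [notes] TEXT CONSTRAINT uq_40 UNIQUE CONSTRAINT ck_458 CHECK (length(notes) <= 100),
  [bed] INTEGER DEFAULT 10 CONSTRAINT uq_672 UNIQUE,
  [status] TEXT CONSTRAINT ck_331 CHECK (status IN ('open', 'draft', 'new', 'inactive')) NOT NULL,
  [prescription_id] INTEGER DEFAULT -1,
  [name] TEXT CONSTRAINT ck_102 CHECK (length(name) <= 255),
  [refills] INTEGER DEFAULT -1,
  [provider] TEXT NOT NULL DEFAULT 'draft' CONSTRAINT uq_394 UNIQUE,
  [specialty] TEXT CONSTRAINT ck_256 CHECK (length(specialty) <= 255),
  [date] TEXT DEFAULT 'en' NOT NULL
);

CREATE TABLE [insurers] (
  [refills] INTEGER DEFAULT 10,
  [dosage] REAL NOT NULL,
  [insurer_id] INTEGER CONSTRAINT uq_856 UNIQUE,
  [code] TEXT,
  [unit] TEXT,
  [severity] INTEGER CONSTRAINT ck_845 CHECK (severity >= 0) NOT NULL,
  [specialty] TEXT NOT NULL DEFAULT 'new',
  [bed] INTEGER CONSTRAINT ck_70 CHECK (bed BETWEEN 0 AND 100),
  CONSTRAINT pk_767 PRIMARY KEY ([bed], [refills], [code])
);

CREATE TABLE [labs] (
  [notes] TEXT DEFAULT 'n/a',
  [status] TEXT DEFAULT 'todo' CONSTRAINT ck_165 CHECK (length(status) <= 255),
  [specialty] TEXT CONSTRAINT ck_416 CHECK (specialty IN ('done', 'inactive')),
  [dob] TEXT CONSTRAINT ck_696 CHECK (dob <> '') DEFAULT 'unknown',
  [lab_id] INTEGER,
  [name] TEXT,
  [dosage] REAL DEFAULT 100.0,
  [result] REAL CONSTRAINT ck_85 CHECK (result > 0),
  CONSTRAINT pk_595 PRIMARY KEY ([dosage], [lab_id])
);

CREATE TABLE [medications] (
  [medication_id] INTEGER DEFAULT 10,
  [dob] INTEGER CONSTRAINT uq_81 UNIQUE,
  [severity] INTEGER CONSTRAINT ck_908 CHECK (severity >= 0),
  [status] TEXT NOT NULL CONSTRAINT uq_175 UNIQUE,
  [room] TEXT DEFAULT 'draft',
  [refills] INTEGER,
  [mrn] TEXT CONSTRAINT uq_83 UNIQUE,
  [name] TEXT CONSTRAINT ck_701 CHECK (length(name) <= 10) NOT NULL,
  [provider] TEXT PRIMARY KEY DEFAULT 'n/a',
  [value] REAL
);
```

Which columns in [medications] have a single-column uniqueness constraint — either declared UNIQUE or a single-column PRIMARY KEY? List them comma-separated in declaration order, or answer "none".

- medication_id: no UNIQUE or single-column PK constraint.
- dob: declared UNIQUE → unique.
- severity: no UNIQUE or single-column PK constraint.
- status: declared UNIQUE → unique.
- room: no UNIQUE or single-column PK constraint.
- refills: no UNIQUE or single-column PK constraint.
- mrn: declared UNIQUE → unique.
- name: no UNIQUE or single-column PK constraint.
- provider: single-column PRIMARY KEY → unique.
- value: no UNIQUE or single-column PK constraint.

dob, status, mrn, provider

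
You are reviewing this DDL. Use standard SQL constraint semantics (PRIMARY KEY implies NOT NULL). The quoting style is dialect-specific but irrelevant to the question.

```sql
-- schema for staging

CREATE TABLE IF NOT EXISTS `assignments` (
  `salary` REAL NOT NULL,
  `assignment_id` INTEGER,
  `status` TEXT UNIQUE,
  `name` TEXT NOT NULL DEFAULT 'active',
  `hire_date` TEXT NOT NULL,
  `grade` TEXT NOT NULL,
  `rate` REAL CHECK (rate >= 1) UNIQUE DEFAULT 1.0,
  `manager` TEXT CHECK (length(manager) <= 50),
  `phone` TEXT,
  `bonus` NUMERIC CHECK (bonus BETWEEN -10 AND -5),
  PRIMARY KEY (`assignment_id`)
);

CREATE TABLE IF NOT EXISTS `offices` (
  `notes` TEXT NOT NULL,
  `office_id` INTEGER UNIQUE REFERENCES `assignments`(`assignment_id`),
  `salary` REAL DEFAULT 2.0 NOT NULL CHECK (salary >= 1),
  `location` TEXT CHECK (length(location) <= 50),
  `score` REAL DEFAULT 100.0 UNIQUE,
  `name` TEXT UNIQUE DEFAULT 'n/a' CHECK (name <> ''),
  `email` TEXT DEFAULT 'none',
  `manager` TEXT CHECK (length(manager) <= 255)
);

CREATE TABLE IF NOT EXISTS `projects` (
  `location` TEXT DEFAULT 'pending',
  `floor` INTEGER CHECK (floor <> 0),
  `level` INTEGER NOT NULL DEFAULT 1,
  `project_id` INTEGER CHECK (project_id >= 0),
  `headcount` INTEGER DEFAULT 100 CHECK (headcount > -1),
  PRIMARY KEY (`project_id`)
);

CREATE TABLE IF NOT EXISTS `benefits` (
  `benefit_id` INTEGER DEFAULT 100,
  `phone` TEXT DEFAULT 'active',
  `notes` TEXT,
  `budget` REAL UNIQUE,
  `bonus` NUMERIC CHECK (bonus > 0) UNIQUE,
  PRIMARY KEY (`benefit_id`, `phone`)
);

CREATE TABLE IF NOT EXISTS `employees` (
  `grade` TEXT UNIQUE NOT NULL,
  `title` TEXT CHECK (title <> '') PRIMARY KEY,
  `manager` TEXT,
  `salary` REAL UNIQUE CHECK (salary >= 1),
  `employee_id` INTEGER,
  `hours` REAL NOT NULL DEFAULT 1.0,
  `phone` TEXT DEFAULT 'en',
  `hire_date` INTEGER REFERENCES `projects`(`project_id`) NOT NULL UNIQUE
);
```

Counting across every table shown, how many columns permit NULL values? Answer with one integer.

assignments: 5 nullable (status, rate, manager, phone, bonus — PK (assignment_id) and explicit NOT NULL columns excluded).
offices: 6 nullable (office_id, location, score, name, email, manager — PK none and explicit NOT NULL columns excluded).
projects: 3 nullable (location, floor, headcount — PK (project_id) and explicit NOT NULL columns excluded).
benefits: 3 nullable (notes, budget, bonus — PK (benefit_id, phone) and explicit NOT NULL columns excluded).
employees: 4 nullable (manager, salary, employee_id, phone — PK (title) and explicit NOT NULL columns excluded).
Total: 5 + 6 + 3 + 3 + 4 = 21.

21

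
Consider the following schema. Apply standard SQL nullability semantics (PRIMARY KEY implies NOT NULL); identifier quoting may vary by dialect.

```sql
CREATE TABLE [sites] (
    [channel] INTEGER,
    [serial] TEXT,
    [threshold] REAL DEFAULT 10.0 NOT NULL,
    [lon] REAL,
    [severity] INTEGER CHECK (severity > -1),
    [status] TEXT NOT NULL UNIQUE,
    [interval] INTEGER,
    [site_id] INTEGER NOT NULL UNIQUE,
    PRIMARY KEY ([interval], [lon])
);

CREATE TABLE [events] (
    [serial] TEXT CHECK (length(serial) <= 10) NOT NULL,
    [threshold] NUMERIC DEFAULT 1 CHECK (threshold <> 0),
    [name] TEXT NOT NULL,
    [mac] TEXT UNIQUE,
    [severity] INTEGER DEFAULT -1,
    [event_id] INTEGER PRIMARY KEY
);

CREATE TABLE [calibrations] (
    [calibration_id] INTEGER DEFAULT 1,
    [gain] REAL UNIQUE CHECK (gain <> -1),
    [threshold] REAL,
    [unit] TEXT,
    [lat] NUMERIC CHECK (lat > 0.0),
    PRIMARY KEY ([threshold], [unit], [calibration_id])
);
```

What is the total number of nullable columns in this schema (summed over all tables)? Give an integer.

8

sites: 3 nullable (channel, serial, severity — PK (interval, lon) and explicit NOT NULL columns excluded).
events: 3 nullable (threshold, mac, severity — PK (event_id) and explicit NOT NULL columns excluded).
calibrations: 2 nullable (gain, lat — PK (threshold, unit, calibration_id) and explicit NOT NULL columns excluded).
Total: 3 + 3 + 2 = 8.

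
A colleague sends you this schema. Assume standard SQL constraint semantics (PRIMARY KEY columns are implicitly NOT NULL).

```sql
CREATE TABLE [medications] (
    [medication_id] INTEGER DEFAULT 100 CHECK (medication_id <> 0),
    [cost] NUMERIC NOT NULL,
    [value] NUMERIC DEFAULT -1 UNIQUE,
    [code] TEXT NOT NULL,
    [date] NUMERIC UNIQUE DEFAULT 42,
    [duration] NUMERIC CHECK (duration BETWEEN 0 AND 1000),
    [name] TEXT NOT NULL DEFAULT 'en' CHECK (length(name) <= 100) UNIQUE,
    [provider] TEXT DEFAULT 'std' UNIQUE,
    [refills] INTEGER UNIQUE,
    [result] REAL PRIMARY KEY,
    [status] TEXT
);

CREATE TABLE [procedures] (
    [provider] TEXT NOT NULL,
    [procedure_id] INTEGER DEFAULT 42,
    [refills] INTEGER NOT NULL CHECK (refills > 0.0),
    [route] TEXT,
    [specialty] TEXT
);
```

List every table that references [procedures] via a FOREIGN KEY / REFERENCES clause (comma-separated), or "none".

none

No REFERENCES clause anywhere in the schema names procedures.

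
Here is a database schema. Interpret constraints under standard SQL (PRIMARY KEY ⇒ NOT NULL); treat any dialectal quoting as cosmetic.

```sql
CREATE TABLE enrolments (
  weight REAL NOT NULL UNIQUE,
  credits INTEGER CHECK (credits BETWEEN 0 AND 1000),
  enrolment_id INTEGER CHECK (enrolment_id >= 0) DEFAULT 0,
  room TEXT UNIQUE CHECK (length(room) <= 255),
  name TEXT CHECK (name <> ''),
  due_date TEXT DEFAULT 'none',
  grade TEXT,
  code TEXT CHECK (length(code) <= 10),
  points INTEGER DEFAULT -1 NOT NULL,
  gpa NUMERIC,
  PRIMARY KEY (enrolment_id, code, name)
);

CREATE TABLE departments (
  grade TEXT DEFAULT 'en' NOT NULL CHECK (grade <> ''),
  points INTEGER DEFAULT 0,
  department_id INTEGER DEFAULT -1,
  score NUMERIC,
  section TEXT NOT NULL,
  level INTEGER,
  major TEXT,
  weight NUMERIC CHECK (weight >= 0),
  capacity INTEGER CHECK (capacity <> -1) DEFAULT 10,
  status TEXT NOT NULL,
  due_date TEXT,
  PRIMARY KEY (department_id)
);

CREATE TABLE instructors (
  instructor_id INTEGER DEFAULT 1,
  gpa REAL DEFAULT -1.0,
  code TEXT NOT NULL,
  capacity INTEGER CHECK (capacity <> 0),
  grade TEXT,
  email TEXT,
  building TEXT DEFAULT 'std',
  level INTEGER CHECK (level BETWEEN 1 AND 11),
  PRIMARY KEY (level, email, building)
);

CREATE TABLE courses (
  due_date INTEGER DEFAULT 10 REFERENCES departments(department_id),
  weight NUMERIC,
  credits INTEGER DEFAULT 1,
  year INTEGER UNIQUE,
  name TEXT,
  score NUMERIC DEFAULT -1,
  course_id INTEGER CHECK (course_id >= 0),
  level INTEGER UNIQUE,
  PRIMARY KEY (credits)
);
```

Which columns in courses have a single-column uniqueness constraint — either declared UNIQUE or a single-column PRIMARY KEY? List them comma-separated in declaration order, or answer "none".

credits, year, level

- due_date: no UNIQUE or single-column PK constraint.
- weight: no UNIQUE or single-column PK constraint.
- credits: single-column PRIMARY KEY → unique.
- year: declared UNIQUE → unique.
- name: no UNIQUE or single-column PK constraint.
- score: no UNIQUE or single-column PK constraint.
- course_id: no UNIQUE or single-column PK constraint.
- level: declared UNIQUE → unique.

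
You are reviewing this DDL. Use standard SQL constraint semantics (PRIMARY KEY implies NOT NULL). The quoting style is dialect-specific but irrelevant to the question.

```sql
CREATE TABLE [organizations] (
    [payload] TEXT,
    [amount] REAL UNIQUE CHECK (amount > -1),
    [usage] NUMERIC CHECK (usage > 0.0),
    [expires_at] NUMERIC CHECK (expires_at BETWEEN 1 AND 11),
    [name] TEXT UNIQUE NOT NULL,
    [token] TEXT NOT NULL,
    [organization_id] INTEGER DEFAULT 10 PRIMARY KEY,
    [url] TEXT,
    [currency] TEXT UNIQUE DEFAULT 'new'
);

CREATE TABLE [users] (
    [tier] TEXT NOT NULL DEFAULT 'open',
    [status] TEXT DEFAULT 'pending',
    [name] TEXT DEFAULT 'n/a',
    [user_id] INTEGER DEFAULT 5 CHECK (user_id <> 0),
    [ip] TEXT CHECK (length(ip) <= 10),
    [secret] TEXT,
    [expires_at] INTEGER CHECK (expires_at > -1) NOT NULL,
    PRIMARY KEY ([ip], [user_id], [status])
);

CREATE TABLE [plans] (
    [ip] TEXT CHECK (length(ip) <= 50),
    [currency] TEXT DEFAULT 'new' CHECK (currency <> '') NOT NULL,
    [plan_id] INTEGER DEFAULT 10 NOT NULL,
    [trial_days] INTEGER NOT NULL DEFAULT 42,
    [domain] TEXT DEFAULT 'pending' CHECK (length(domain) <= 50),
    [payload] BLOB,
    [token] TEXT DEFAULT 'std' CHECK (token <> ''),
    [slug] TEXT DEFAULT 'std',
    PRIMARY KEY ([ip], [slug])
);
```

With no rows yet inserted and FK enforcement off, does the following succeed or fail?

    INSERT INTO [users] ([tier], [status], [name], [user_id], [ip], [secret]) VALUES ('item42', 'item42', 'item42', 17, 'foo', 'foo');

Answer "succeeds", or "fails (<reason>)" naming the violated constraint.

fails (NOT NULL on expires_at)

expires_at is omitted from the column list and has no DEFAULT, so it would receive NULL.
But expires_at is declared NOT NULL.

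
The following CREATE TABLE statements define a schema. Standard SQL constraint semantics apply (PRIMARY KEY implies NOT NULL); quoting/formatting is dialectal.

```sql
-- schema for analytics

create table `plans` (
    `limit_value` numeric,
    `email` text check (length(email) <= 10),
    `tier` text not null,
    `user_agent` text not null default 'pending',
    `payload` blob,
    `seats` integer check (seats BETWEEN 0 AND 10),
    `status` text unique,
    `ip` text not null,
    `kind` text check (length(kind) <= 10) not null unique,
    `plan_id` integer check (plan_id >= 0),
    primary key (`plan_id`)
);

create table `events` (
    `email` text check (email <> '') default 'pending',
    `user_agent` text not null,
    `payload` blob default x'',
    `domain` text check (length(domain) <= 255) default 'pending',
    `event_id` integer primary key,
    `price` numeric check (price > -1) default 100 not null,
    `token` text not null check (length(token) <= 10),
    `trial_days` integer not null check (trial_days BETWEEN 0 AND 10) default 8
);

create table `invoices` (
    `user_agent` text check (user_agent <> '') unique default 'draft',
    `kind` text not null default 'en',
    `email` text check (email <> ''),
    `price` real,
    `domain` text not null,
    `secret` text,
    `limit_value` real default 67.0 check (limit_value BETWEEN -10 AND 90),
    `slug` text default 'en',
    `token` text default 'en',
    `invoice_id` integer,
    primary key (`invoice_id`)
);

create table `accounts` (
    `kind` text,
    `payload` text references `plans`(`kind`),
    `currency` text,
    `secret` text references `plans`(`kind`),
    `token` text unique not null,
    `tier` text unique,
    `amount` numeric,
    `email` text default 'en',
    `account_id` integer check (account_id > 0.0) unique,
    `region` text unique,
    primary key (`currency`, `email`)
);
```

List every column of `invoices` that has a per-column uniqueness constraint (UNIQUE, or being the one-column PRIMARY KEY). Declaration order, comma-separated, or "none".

user_agent, invoice_id

- user_agent: declared UNIQUE → unique.
- kind: no UNIQUE or single-column PK constraint.
- email: no UNIQUE or single-column PK constraint.
- price: no UNIQUE or single-column PK constraint.
- domain: no UNIQUE or single-column PK constraint.
- secret: no UNIQUE or single-column PK constraint.
- limit_value: no UNIQUE or single-column PK constraint.
- slug: no UNIQUE or single-column PK constraint.
- token: no UNIQUE or single-column PK constraint.
- invoice_id: single-column PRIMARY KEY → unique.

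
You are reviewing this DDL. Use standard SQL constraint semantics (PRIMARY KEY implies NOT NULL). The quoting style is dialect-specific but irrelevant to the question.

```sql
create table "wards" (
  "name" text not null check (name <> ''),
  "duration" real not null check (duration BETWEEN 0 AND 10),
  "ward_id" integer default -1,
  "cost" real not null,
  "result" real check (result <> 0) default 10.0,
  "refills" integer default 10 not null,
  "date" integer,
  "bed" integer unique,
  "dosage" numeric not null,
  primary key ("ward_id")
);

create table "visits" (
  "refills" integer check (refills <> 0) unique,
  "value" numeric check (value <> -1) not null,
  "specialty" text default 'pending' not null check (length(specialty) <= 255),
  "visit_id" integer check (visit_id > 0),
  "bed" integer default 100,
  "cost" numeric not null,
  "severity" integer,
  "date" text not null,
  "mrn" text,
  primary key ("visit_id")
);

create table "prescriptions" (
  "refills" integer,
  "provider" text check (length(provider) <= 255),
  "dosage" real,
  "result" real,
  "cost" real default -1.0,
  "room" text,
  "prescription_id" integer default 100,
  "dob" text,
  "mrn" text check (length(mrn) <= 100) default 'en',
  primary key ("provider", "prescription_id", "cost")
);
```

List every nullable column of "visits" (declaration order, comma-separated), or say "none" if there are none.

refills, bed, severity, mrn

- refills: CHECK does not forbid NULL (a CHECK constraint passes when its expression is NULL) → nullable.
- value: declared NOT NULL → not nullable.
- specialty: declared NOT NULL → not nullable.
- visit_id: part of the PRIMARY KEY, which implies NOT NULL → not nullable.
- bed: DEFAULT only fills an omitted column; an explicit NULL is still allowed → nullable.
- cost: declared NOT NULL → not nullable.
- severity: no NOT NULL constraint applies → nullable.
- date: declared NOT NULL → not nullable.
- mrn: no NOT NULL constraint applies → nullable.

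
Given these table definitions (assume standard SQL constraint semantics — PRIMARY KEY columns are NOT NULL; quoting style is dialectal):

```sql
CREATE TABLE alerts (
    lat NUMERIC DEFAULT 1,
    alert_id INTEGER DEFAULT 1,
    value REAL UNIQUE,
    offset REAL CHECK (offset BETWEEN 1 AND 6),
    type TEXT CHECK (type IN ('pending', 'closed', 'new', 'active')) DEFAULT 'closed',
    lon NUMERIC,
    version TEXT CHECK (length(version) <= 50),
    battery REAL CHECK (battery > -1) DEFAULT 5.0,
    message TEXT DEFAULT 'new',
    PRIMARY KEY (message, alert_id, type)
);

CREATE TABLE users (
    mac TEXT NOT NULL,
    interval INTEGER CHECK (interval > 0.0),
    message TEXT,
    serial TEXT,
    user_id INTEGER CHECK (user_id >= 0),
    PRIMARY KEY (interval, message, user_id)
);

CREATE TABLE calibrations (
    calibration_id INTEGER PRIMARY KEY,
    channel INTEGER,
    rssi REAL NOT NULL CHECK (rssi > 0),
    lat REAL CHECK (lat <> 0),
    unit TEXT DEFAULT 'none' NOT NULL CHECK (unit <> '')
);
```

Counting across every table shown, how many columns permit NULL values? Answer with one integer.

9

alerts: 6 nullable (lat, value, offset, lon, version, battery — PK (message, alert_id, type) and explicit NOT NULL columns excluded).
users: 1 nullable (serial — PK (interval, message, user_id) and explicit NOT NULL columns excluded).
calibrations: 2 nullable (channel, lat — PK (calibration_id) and explicit NOT NULL columns excluded).
Total: 6 + 1 + 2 = 9.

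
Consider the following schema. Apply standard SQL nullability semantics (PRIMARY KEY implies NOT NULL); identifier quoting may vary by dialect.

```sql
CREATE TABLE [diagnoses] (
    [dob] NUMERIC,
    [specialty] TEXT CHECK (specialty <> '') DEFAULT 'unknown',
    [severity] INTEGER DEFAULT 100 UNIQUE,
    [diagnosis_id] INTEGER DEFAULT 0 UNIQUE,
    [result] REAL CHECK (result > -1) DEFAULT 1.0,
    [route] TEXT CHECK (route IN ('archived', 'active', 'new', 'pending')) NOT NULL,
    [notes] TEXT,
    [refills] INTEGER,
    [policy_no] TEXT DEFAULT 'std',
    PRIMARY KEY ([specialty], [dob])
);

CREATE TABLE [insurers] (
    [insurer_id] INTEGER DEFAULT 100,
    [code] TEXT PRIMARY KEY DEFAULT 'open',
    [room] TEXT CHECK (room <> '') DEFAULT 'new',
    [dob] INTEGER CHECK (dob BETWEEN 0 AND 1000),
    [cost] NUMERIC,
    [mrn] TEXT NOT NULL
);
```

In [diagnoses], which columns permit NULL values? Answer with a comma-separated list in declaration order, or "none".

severity, diagnosis_id, result, notes, refills, policy_no

- dob: part of the PRIMARY KEY, which implies NOT NULL → not nullable.
- specialty: part of the PRIMARY KEY, which implies NOT NULL → not nullable.
- severity: UNIQUE does not imply NOT NULL → nullable.
- diagnosis_id: UNIQUE does not imply NOT NULL → nullable.
- result: CHECK does not forbid NULL (a CHECK constraint passes when its expression is NULL) → nullable.
- route: declared NOT NULL → not nullable.
- notes: no NOT NULL constraint applies → nullable.
- refills: no NOT NULL constraint applies → nullable.
- policy_no: DEFAULT only fills an omitted column; an explicit NULL is still allowed → nullable.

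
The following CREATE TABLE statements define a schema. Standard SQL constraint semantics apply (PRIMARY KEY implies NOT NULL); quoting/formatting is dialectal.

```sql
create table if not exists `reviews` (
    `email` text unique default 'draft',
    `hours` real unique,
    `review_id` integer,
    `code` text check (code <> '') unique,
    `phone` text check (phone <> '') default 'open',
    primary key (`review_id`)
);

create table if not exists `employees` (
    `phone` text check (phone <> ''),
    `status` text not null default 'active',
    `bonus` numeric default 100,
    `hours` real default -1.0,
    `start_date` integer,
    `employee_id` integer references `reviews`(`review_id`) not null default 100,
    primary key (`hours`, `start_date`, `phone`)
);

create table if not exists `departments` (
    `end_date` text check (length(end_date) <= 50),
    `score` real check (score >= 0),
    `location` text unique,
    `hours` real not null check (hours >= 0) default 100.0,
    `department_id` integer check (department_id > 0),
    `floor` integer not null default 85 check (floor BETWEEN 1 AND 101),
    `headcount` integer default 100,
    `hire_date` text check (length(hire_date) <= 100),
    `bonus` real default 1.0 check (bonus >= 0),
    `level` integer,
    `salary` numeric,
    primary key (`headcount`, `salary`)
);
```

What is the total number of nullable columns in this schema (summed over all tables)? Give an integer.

reviews: 4 nullable (email, hours, code, phone — PK (review_id) and explicit NOT NULL columns excluded).
employees: 1 nullable (bonus — PK (hours, start_date, phone) and explicit NOT NULL columns excluded).
departments: 7 nullable (end_date, score, location, department_id, hire_date, bonus, level — PK (headcount, salary) and explicit NOT NULL columns excluded).
Total: 4 + 1 + 7 = 12.

12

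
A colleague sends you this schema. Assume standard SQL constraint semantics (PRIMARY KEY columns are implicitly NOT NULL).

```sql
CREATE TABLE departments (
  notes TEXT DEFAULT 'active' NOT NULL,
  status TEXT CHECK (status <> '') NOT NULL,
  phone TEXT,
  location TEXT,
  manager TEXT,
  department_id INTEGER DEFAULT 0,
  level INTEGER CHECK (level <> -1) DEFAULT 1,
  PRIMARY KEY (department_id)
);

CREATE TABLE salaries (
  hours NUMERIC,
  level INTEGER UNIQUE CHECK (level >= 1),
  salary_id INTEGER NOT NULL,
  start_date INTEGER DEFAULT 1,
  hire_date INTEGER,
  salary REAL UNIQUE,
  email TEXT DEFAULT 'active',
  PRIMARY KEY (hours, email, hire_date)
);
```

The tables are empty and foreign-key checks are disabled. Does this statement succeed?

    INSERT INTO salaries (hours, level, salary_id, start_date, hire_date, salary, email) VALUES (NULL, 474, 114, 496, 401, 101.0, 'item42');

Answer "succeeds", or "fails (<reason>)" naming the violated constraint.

fails (NOT NULL on hours)

hours is explicitly set to NULL, but hours is part of the PRIMARY KEY (implied NOT NULL).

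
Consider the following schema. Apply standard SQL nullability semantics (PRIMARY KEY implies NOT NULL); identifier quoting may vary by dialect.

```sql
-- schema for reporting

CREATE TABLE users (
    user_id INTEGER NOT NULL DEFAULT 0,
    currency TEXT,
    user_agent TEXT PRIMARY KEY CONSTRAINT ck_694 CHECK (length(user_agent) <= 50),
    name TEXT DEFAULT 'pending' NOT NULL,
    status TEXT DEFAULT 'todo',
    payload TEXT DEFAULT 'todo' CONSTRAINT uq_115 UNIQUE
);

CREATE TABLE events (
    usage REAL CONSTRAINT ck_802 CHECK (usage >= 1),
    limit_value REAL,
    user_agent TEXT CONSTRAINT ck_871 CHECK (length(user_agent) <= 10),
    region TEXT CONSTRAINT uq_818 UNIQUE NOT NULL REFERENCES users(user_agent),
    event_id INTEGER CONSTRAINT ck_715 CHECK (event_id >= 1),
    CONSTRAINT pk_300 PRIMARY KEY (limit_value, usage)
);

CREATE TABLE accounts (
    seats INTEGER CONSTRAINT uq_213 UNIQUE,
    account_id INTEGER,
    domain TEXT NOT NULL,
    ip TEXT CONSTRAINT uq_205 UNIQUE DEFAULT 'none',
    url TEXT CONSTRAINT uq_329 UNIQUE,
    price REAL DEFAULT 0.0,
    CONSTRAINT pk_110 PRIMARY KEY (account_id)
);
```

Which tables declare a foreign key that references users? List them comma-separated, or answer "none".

- events.region references users(user_agent).

events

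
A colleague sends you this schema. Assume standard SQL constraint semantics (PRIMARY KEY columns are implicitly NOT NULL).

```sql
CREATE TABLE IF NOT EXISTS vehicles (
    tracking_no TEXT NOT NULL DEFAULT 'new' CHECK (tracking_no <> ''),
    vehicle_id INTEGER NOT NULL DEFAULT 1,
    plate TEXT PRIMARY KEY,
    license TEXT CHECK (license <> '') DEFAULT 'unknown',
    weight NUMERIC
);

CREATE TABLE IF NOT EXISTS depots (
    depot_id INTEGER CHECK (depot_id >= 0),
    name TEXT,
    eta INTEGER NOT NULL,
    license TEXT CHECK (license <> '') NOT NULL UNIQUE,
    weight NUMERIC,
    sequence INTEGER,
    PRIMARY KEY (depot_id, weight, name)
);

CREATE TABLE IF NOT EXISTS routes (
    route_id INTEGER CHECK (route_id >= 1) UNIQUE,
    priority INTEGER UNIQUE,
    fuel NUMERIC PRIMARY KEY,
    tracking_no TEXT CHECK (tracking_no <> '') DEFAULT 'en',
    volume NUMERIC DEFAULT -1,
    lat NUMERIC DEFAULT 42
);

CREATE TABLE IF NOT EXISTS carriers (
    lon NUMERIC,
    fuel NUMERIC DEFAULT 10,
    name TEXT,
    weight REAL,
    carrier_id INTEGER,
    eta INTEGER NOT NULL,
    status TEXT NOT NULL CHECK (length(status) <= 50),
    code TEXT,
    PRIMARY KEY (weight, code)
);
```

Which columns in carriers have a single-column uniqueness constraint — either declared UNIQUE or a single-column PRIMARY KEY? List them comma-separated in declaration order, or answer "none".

- lon: no UNIQUE or single-column PK constraint.
- fuel: no UNIQUE or single-column PK constraint.
- name: no UNIQUE or single-column PK constraint.
- weight: part of a composite PRIMARY KEY — only the tuple is unique, not this column on its own.
- carrier_id: no UNIQUE or single-column PK constraint.
- eta: no UNIQUE or single-column PK constraint.
- status: no UNIQUE or single-column PK constraint.
- code: part of a composite PRIMARY KEY — only the tuple is unique, not this column on its own.

none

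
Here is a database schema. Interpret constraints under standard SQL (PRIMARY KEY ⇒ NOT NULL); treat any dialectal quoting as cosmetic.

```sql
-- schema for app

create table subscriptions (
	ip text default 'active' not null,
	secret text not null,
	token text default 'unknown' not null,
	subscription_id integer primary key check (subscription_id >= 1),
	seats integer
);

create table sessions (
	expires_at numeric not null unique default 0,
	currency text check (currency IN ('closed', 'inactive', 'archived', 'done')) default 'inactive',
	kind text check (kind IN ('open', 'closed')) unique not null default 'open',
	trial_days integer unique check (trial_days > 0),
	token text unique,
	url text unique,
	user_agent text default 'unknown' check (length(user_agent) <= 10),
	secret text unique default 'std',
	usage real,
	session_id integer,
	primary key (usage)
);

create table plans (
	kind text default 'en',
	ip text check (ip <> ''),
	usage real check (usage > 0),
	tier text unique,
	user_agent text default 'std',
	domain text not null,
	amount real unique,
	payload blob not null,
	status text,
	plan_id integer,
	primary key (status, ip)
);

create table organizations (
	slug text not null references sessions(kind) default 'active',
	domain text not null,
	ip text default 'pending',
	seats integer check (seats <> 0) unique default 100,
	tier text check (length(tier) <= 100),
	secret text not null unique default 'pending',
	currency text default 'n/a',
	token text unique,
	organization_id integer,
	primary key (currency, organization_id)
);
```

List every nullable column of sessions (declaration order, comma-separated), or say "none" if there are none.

currency, trial_days, token, url, user_agent, secret, session_id

- expires_at: declared NOT NULL → not nullable.
- currency: CHECK does not forbid NULL (a CHECK constraint passes when its expression is NULL) → nullable.
- kind: declared NOT NULL → not nullable.
- trial_days: CHECK does not forbid NULL (a CHECK constraint passes when its expression is NULL) → nullable.
- token: UNIQUE does not imply NOT NULL → nullable.
- url: UNIQUE does not imply NOT NULL → nullable.
- user_agent: CHECK does not forbid NULL (a CHECK constraint passes when its expression is NULL) → nullable.
- secret: UNIQUE does not imply NOT NULL → nullable.
- usage: part of the PRIMARY KEY, which implies NOT NULL → not nullable.
- session_id: no NOT NULL constraint applies → nullable.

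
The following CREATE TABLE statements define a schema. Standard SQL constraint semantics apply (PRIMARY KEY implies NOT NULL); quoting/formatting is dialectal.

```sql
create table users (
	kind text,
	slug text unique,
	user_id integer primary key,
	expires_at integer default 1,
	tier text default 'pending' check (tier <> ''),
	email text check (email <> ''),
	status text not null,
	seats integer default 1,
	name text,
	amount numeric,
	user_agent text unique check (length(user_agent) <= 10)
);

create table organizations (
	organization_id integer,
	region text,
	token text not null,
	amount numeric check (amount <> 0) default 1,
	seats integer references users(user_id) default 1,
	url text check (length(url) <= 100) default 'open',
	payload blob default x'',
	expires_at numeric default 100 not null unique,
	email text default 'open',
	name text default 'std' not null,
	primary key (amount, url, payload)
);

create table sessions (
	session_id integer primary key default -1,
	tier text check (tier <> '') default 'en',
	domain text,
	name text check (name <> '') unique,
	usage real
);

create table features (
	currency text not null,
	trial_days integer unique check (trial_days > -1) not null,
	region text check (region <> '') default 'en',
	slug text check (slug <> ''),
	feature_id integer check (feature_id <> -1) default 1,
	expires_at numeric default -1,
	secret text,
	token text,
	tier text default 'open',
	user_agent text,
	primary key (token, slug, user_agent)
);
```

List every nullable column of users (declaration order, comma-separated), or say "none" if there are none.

- kind: no NOT NULL constraint applies → nullable.
- slug: UNIQUE does not imply NOT NULL → nullable.
- user_id: part of the PRIMARY KEY, which implies NOT NULL → not nullable.
- expires_at: DEFAULT only fills an omitted column; an explicit NULL is still allowed → nullable.
- tier: CHECK does not forbid NULL (a CHECK constraint passes when its expression is NULL) → nullable.
- email: CHECK does not forbid NULL (a CHECK constraint passes when its expression is NULL) → nullable.
- status: declared NOT NULL → not nullable.
- seats: DEFAULT only fills an omitted column; an explicit NULL is still allowed → nullable.
- name: no NOT NULL constraint applies → nullable.
- amount: no NOT NULL constraint applies → nullable.
- user_agent: CHECK does not forbid NULL (a CHECK constraint passes when its expression is NULL) → nullable.

kind, slug, expires_at, tier, email, seats, name, amount, user_agent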